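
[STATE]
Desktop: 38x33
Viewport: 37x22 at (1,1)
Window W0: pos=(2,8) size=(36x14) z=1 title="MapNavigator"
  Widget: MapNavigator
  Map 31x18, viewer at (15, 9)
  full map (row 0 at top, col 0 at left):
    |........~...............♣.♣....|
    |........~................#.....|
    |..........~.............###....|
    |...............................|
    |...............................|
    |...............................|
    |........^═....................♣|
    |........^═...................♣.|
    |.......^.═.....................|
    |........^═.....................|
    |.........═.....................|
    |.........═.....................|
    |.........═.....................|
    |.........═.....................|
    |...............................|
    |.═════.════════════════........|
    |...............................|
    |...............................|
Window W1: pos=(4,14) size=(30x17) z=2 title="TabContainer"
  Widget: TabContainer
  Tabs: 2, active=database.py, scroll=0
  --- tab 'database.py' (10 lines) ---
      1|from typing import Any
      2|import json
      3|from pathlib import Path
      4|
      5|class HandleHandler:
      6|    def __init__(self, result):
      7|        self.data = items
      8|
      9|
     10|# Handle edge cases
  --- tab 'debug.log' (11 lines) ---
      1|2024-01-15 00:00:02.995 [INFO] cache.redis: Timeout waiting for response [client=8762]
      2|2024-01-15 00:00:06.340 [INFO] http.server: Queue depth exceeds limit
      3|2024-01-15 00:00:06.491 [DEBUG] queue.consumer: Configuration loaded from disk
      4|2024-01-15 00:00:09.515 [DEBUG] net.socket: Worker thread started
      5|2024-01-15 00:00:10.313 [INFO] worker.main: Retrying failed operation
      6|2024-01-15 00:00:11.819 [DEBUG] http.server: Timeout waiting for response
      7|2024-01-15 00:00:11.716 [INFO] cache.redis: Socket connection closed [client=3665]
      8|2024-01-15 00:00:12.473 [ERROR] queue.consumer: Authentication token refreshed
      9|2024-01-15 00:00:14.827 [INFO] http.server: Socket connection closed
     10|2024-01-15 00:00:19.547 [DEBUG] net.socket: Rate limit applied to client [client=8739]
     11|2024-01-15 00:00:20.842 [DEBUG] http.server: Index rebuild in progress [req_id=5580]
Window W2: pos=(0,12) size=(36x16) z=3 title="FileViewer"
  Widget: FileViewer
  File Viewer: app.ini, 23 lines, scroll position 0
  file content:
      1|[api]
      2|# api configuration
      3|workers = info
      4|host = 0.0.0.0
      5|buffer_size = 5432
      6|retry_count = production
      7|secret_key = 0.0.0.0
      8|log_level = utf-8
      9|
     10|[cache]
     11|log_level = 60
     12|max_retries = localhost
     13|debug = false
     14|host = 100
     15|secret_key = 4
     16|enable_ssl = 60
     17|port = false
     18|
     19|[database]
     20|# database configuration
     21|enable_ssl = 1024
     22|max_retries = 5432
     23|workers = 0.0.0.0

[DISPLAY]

                                     
                                     
                                     
                                     
                                     
                                     
                                     
 ┏━━━━━━━━━━━━━━━━━━━━━━━━━━━━━━━━━━┓
 ┃ MapNavigator                     ┃
 ┠──────────────────────────────────┨
 ┃  ............................... ┃
━━━━━━━━━━━━━━━━━━━━━━━━━━━━━━━━━━┓ ┃
 FileViewer                       ┃ ┃
──────────────────────────────────┨ ┃
[api]                            ▲┃ ┃
# api configuration              █┃ ┃
workers = info                   ░┃ ┃
host = 0.0.0.0                   ░┃ ┃
buffer_size = 5432               ░┃ ┃
retry_count = production         ░┃ ┃
secret_key = 0.0.0.0             ░┃━┛
log_level = utf-8                ░┃  


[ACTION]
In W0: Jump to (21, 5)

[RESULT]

                                     
                                     
                                     
                                     
                                     
                                     
                                     
 ┏━━━━━━━━━━━━━━━━━━━━━━━━━━━━━━━━━━┓
 ┃ MapNavigator                     ┃
 ┠──────────────────────────────────┨
 ┃....~...............♣.♣....       ┃
━━━━━━━━━━━━━━━━━━━━━━━━━━━━━━━━━━┓ ┃
 FileViewer                       ┃ ┃
──────────────────────────────────┨ ┃
[api]                            ▲┃ ┃
# api configuration              █┃ ┃
workers = info                   ░┃ ┃
host = 0.0.0.0                   ░┃ ┃
buffer_size = 5432               ░┃ ┃
retry_count = production         ░┃ ┃
secret_key = 0.0.0.0             ░┃━┛
log_level = utf-8                ░┃  


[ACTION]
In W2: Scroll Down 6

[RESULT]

                                     
                                     
                                     
                                     
                                     
                                     
                                     
 ┏━━━━━━━━━━━━━━━━━━━━━━━━━━━━━━━━━━┓
 ┃ MapNavigator                     ┃
 ┠──────────────────────────────────┨
 ┃....~...............♣.♣....       ┃
━━━━━━━━━━━━━━━━━━━━━━━━━━━━━━━━━━┓ ┃
 FileViewer                       ┃ ┃
──────────────────────────────────┨ ┃
secret_key = 0.0.0.0             ▲┃ ┃
log_level = utf-8                ░┃ ┃
                                 ░┃ ┃
[cache]                          ░┃ ┃
log_level = 60                   ░┃ ┃
max_retries = localhost          ░┃ ┃
debug = false                    █┃━┛
host = 100                       ░┃  


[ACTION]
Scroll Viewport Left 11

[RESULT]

                                     
                                     
                                     
                                     
                                     
                                     
                                     
  ┏━━━━━━━━━━━━━━━━━━━━━━━━━━━━━━━━━━
  ┃ MapNavigator                     
  ┠──────────────────────────────────
  ┃....~...............♣.♣....       
┏━━━━━━━━━━━━━━━━━━━━━━━━━━━━━━━━━━┓ 
┃ FileViewer                       ┃ 
┠──────────────────────────────────┨ 
┃secret_key = 0.0.0.0             ▲┃ 
┃log_level = utf-8                ░┃ 
┃                                 ░┃ 
┃[cache]                          ░┃ 
┃log_level = 60                   ░┃ 
┃max_retries = localhost          ░┃ 
┃debug = false                    █┃━
┃host = 100                       ░┃ 


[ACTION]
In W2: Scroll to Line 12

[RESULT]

                                     
                                     
                                     
                                     
                                     
                                     
                                     
  ┏━━━━━━━━━━━━━━━━━━━━━━━━━━━━━━━━━━
  ┃ MapNavigator                     
  ┠──────────────────────────────────
  ┃....~...............♣.♣....       
┏━━━━━━━━━━━━━━━━━━━━━━━━━━━━━━━━━━┓ 
┃ FileViewer                       ┃ 
┠──────────────────────────────────┨ 
┃max_retries = localhost          ▲┃ 
┃debug = false                    ░┃ 
┃host = 100                       ░┃ 
┃secret_key = 4                   ░┃ 
┃enable_ssl = 60                  ░┃ 
┃port = false                     ░┃ 
┃                                 ░┃━
┃[database]                       ░┃ 


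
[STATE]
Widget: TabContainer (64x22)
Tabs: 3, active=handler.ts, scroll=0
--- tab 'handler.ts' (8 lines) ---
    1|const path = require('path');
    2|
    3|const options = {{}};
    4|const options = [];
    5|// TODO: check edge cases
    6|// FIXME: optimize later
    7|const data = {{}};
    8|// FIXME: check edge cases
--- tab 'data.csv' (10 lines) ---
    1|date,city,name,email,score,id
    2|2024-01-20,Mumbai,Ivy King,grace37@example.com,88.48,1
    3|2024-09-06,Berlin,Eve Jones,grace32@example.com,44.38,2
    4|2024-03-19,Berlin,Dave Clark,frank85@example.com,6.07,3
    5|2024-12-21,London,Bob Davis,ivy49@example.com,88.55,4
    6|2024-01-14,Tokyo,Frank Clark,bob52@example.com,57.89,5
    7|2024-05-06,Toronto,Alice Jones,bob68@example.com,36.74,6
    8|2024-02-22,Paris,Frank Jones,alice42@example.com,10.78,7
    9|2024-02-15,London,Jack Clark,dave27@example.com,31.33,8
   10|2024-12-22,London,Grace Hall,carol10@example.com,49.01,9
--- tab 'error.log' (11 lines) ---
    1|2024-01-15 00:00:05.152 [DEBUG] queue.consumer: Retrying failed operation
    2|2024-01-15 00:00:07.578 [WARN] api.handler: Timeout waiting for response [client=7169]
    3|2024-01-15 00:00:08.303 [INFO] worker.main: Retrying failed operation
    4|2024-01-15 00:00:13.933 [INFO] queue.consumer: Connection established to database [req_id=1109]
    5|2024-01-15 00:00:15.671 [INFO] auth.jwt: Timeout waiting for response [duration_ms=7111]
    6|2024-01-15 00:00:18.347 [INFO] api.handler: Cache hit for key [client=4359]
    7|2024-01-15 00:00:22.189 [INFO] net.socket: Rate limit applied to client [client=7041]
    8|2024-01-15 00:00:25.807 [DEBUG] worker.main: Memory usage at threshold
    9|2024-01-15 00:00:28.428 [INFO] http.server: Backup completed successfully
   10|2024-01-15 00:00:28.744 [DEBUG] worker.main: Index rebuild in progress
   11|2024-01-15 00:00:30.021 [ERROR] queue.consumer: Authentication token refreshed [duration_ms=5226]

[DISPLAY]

[handler.ts]│ data.csv │ error.log                              
────────────────────────────────────────────────────────────────
const path = require('path');                                   
                                                                
const options = {{}};                                           
const options = [];                                             
// TODO: check edge cases                                       
// FIXME: optimize later                                        
const data = {{}};                                              
// FIXME: check edge cases                                      
                                                                
                                                                
                                                                
                                                                
                                                                
                                                                
                                                                
                                                                
                                                                
                                                                
                                                                
                                                                


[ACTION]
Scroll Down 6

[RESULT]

[handler.ts]│ data.csv │ error.log                              
────────────────────────────────────────────────────────────────
const data = {{}};                                              
// FIXME: check edge cases                                      
                                                                
                                                                
                                                                
                                                                
                                                                
                                                                
                                                                
                                                                
                                                                
                                                                
                                                                
                                                                
                                                                
                                                                
                                                                
                                                                
                                                                
                                                                


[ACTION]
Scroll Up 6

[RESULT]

[handler.ts]│ data.csv │ error.log                              
────────────────────────────────────────────────────────────────
const path = require('path');                                   
                                                                
const options = {{}};                                           
const options = [];                                             
// TODO: check edge cases                                       
// FIXME: optimize later                                        
const data = {{}};                                              
// FIXME: check edge cases                                      
                                                                
                                                                
                                                                
                                                                
                                                                
                                                                
                                                                
                                                                
                                                                
                                                                
                                                                
                                                                


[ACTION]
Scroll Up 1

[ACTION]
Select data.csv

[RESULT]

 handler.ts │[data.csv]│ error.log                              
────────────────────────────────────────────────────────────────
date,city,name,email,score,id                                   
2024-01-20,Mumbai,Ivy King,grace37@example.com,88.48,1          
2024-09-06,Berlin,Eve Jones,grace32@example.com,44.38,2         
2024-03-19,Berlin,Dave Clark,frank85@example.com,6.07,3         
2024-12-21,London,Bob Davis,ivy49@example.com,88.55,4           
2024-01-14,Tokyo,Frank Clark,bob52@example.com,57.89,5          
2024-05-06,Toronto,Alice Jones,bob68@example.com,36.74,6        
2024-02-22,Paris,Frank Jones,alice42@example.com,10.78,7        
2024-02-15,London,Jack Clark,dave27@example.com,31.33,8         
2024-12-22,London,Grace Hall,carol10@example.com,49.01,9        
                                                                
                                                                
                                                                
                                                                
                                                                
                                                                
                                                                
                                                                
                                                                
                                                                


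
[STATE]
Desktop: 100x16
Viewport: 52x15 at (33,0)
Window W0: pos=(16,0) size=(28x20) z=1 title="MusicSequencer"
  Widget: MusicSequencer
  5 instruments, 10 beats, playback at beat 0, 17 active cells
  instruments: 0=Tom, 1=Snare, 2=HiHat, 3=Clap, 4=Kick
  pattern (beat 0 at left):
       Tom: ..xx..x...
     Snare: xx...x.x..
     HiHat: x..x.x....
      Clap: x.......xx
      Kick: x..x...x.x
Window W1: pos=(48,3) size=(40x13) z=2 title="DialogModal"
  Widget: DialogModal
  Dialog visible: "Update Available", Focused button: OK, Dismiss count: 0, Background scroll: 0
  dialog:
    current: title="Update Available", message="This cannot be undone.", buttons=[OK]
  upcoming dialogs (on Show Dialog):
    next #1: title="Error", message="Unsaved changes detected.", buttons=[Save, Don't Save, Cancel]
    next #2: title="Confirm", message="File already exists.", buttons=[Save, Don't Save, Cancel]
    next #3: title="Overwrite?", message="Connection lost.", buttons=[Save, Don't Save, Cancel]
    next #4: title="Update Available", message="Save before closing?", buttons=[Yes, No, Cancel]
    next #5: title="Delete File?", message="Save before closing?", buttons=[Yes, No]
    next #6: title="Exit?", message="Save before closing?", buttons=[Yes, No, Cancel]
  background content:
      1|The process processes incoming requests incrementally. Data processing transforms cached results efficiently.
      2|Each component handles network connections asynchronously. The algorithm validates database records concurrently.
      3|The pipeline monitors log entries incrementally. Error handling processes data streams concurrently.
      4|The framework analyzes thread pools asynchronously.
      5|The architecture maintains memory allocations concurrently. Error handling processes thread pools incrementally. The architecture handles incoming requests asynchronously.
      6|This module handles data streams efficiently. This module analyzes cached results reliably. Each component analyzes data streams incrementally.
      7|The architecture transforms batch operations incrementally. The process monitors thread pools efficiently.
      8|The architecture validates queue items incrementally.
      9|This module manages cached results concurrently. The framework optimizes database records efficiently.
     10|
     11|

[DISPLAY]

━━━━━━━━━━┓                                         
          ┃                                         
──────────┨                                         
          ┃    ┏━━━━━━━━━━━━━━━━━━━━━━━━━━━━━━━━━━━━
          ┃    ┃ DialogModal                        
          ┃    ┠────────────────────────────────────
          ┃    ┃The process processes incoming reque
          ┃    ┃Each component handles network conne
          ┃    ┃The pi┌────────────────────────┐s in
          ┃    ┃The fr│    Update Available    │ols 
          ┃    ┃The ar│ This cannot be undone. │y al
          ┃    ┃This m│          [OK]          │ eff
          ┃    ┃The ar└────────────────────────┘h op
          ┃    ┃The architecture validates queue ite
          ┃    ┃This module manages cached results c


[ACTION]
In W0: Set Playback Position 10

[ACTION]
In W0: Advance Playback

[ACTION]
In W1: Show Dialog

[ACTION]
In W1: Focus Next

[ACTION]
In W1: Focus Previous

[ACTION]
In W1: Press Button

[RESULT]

━━━━━━━━━━┓                                         
          ┃                                         
──────────┨                                         
          ┃    ┏━━━━━━━━━━━━━━━━━━━━━━━━━━━━━━━━━━━━
          ┃    ┃ DialogModal                        
          ┃    ┠────────────────────────────────────
          ┃    ┃The process processes incoming reque
          ┃    ┃Each component handles network conne
          ┃    ┃The pipeline monitors log entries in
          ┃    ┃The framework analyzes thread pools 
          ┃    ┃The architecture maintains memory al
          ┃    ┃This module handles data streams eff
          ┃    ┃The architecture transforms batch op
          ┃    ┃The architecture validates queue ite
          ┃    ┃This module manages cached results c


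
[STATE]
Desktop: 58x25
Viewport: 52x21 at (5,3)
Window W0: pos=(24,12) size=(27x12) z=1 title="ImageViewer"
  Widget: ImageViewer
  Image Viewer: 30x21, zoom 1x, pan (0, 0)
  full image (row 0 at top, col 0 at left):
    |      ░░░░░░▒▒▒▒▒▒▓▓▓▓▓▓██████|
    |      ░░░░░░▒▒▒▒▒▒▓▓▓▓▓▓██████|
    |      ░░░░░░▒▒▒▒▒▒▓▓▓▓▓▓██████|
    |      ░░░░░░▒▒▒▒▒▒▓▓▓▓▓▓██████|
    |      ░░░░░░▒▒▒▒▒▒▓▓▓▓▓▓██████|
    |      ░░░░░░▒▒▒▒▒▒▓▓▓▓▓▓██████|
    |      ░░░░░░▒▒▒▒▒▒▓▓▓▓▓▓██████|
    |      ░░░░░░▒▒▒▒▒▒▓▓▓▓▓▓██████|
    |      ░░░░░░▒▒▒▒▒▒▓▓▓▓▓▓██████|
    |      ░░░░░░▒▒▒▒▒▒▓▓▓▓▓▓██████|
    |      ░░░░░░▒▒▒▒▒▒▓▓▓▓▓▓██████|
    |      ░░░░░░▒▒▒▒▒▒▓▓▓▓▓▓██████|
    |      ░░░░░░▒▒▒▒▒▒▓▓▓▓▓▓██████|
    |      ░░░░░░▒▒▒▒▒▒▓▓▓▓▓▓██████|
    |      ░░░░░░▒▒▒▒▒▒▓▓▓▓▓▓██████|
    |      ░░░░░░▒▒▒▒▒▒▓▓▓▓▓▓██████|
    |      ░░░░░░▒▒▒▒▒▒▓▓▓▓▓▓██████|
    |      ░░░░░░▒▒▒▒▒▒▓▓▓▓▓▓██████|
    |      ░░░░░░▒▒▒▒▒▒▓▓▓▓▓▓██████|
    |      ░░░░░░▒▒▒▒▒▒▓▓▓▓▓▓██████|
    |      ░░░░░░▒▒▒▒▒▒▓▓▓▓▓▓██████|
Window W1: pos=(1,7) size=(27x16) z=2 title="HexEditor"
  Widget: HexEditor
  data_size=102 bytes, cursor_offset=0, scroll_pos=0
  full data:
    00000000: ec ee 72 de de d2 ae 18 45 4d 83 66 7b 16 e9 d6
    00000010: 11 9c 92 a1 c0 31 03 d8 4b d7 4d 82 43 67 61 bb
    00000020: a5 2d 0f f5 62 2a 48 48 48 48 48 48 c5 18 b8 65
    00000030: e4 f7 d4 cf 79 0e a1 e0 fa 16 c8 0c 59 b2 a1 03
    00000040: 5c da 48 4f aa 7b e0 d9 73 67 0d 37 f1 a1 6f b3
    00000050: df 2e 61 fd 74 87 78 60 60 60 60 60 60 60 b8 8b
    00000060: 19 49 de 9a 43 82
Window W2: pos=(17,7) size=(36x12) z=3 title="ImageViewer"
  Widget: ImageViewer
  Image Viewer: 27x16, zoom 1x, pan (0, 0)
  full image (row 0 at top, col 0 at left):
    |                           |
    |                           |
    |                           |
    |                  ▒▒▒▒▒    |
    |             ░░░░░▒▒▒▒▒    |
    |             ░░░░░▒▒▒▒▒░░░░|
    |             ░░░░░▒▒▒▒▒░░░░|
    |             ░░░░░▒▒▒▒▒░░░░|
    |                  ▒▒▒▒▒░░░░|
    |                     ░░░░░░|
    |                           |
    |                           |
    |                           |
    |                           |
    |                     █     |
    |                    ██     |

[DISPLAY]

                                                    
                                                    
                                                    
                                                    
━━━━━━━━━━━━┏━━━━━━━━━━━━━━━━━━━━━━━━━━━━━━━━━━┓    
xEditor     ┃ ImageViewer                      ┃    
────────────┠──────────────────────────────────┨    
00000  EC ee┃                                  ┃    
00010  11 9c┃                                  ┃    
00020  a5 2d┃                                  ┃    
00030  e4 f7┃                  ▒▒▒▒▒           ┃    
00040  5c da┃             ░░░░░▒▒▒▒▒           ┃    
00050  df 2e┃             ░░░░░▒▒▒▒▒░░░░       ┃    
00060  19 49┃             ░░░░░▒▒▒▒▒░░░░       ┃    
            ┃             ░░░░░▒▒▒▒▒░░░░       ┃    
            ┗━━━━━━━━━━━━━━━━━━━━━━━━━━━━━━━━━━┛    
                      ┃   ░░░░░░▒▒▒▒▒▒▓▓▓▓▓▓█┃      
                      ┃   ░░░░░░▒▒▒▒▒▒▓▓▓▓▓▓█┃      
                      ┃   ░░░░░░▒▒▒▒▒▒▓▓▓▓▓▓█┃      
━━━━━━━━━━━━━━━━━━━━━━┛   ░░░░░░▒▒▒▒▒▒▓▓▓▓▓▓█┃      
                   ┗━━━━━━━━━━━━━━━━━━━━━━━━━┛      


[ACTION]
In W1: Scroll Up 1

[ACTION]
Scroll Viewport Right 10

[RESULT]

                                                    
                                                    
                                                    
                                                    
━━━━━━━━━━━┏━━━━━━━━━━━━━━━━━━━━━━━━━━━━━━━━━━┓     
Editor     ┃ ImageViewer                      ┃     
───────────┠──────────────────────────────────┨     
0000  EC ee┃                                  ┃     
0010  11 9c┃                                  ┃     
0020  a5 2d┃                                  ┃     
0030  e4 f7┃                  ▒▒▒▒▒           ┃     
0040  5c da┃             ░░░░░▒▒▒▒▒           ┃     
0050  df 2e┃             ░░░░░▒▒▒▒▒░░░░       ┃     
0060  19 49┃             ░░░░░▒▒▒▒▒░░░░       ┃     
           ┃             ░░░░░▒▒▒▒▒░░░░       ┃     
           ┗━━━━━━━━━━━━━━━━━━━━━━━━━━━━━━━━━━┛     
                     ┃   ░░░░░░▒▒▒▒▒▒▓▓▓▓▓▓█┃       
                     ┃   ░░░░░░▒▒▒▒▒▒▓▓▓▓▓▓█┃       
                     ┃   ░░░░░░▒▒▒▒▒▒▓▓▓▓▓▓█┃       
━━━━━━━━━━━━━━━━━━━━━┛   ░░░░░░▒▒▒▒▒▒▓▓▓▓▓▓█┃       
                  ┗━━━━━━━━━━━━━━━━━━━━━━━━━┛       


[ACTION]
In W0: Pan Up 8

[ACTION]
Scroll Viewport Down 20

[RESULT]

                                                    
                                                    
                                                    
━━━━━━━━━━━┏━━━━━━━━━━━━━━━━━━━━━━━━━━━━━━━━━━┓     
Editor     ┃ ImageViewer                      ┃     
───────────┠──────────────────────────────────┨     
0000  EC ee┃                                  ┃     
0010  11 9c┃                                  ┃     
0020  a5 2d┃                                  ┃     
0030  e4 f7┃                  ▒▒▒▒▒           ┃     
0040  5c da┃             ░░░░░▒▒▒▒▒           ┃     
0050  df 2e┃             ░░░░░▒▒▒▒▒░░░░       ┃     
0060  19 49┃             ░░░░░▒▒▒▒▒░░░░       ┃     
           ┃             ░░░░░▒▒▒▒▒░░░░       ┃     
           ┗━━━━━━━━━━━━━━━━━━━━━━━━━━━━━━━━━━┛     
                     ┃   ░░░░░░▒▒▒▒▒▒▓▓▓▓▓▓█┃       
                     ┃   ░░░░░░▒▒▒▒▒▒▓▓▓▓▓▓█┃       
                     ┃   ░░░░░░▒▒▒▒▒▒▓▓▓▓▓▓█┃       
━━━━━━━━━━━━━━━━━━━━━┛   ░░░░░░▒▒▒▒▒▒▓▓▓▓▓▓█┃       
                  ┗━━━━━━━━━━━━━━━━━━━━━━━━━┛       
                                                    


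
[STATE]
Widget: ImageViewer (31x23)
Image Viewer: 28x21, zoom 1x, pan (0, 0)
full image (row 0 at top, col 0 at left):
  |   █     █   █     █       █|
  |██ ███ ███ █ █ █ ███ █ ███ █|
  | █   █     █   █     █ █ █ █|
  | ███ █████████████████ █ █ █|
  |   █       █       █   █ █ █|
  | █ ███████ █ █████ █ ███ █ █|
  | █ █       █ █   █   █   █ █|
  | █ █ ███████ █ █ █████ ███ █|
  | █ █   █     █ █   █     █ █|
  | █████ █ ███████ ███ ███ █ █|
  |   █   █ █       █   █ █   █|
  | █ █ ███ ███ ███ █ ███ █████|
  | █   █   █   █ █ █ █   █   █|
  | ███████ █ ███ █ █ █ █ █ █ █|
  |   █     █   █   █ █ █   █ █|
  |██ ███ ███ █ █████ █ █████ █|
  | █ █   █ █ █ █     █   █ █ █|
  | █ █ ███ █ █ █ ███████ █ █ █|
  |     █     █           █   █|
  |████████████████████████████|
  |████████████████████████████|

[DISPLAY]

   █     █   █     █       █   
██ ███ ███ █ █ █ ███ █ ███ █   
 █   █     █   █     █ █ █ █   
 ███ █████████████████ █ █ █   
   █       █       █   █ █ █   
 █ ███████ █ █████ █ ███ █ █   
 █ █       █ █   █   █   █ █   
 █ █ ███████ █ █ █████ ███ █   
 █ █   █     █ █   █     █ █   
 █████ █ ███████ ███ ███ █ █   
   █   █ █       █   █ █   █   
 █ █ ███ ███ ███ █ ███ █████   
 █   █   █   █ █ █ █   █   █   
 ███████ █ ███ █ █ █ █ █ █ █   
   █     █   █   █ █ █   █ █   
██ ███ ███ █ █████ █ █████ █   
 █ █   █ █ █ █     █   █ █ █   
 █ █ ███ █ █ █ ███████ █ █ █   
     █     █           █   █   
████████████████████████████   
████████████████████████████   
                               
                               


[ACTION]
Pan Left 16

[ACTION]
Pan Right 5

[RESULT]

    █   █     █       █        
█ ███ █ █ █ ███ █ ███ █        
█     █   █     █ █ █ █        
█████████████████ █ █ █        
      █       █   █ █ █        
█████ █ █████ █ ███ █ █        
      █ █   █   █   █ █        
███████ █ █ █████ ███ █        
  █     █ █   █     █ █        
█ █ ███████ ███ ███ █ █        
  █ █       █   █ █   █        
███ ███ ███ █ ███ █████        
█   █   █ █ █ █   █   █        
███ █ ███ █ █ █ █ █ █ █        
    █   █   █ █ █   █ █        
█ ███ █ █████ █ █████ █        
  █ █ █ █     █   █ █ █        
███ █ █ █ ███████ █ █ █        
█     █           █   █        
███████████████████████        
███████████████████████        
                               
                               


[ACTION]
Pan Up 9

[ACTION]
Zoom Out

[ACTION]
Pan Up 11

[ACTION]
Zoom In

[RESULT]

 ██          ██      ██        
 ██          ██      ██        
 ██████  ██████  ██  ██  ██  ██
 ██████  ██████  ██  ██  ██  ██
     ██          ██      ██    
     ██          ██      ██    
███  ██████████████████████████
███  ██████████████████████████
 ██              ██            
 ██              ██            
 ██████████████  ██  ██████████
 ██████████████  ██  ██████████
 ██              ██  ██      ██
 ██              ██  ██      ██
 ██  ██████████████  ██  ██  ██
 ██  ██████████████  ██  ██  ██
 ██      ██          ██  ██    
 ██      ██          ██  ██    
███████  ██  ██████████████  ██
███████  ██  ██████████████  ██
 ██      ██  ██              ██
 ██      ██  ██              ██
 ██  ██████  ██████  ██████  ██


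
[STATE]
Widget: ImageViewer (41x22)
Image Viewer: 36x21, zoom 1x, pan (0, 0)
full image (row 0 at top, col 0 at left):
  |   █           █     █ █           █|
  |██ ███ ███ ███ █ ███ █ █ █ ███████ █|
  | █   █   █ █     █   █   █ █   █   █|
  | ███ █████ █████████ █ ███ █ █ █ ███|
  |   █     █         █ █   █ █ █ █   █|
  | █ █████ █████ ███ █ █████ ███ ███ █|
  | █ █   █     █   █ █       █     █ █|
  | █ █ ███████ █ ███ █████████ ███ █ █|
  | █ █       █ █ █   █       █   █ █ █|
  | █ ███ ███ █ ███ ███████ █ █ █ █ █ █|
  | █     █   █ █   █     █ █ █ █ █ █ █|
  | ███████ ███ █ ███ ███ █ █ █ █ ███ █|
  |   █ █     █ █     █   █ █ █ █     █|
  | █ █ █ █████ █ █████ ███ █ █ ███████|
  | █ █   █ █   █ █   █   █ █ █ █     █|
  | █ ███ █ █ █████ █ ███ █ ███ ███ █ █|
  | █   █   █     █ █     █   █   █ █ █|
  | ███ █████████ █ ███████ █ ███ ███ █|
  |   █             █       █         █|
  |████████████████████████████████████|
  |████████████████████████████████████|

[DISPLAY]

   █           █     █ █           █     
██ ███ ███ ███ █ ███ █ █ █ ███████ █     
 █   █   █ █     █   █   █ █   █   █     
 ███ █████ █████████ █ ███ █ █ █ ███     
   █     █         █ █   █ █ █ █   █     
 █ █████ █████ ███ █ █████ ███ ███ █     
 █ █   █     █   █ █       █     █ █     
 █ █ ███████ █ ███ █████████ ███ █ █     
 █ █       █ █ █   █       █   █ █ █     
 █ ███ ███ █ ███ ███████ █ █ █ █ █ █     
 █     █   █ █   █     █ █ █ █ █ █ █     
 ███████ ███ █ ███ ███ █ █ █ █ ███ █     
   █ █     █ █     █   █ █ █ █     █     
 █ █ █ █████ █ █████ ███ █ █ ███████     
 █ █   █ █   █ █   █   █ █ █ █     █     
 █ ███ █ █ █████ █ ███ █ ███ ███ █ █     
 █   █   █     █ █     █   █   █ █ █     
 ███ █████████ █ ███████ █ ███ ███ █     
   █             █       █         █     
████████████████████████████████████     
████████████████████████████████████     
                                         


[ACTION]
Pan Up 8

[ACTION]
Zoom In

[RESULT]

      ██                      ██         
      ██                      ██         
████  ██████  ██████  ██████  ██  ██████ 
████  ██████  ██████  ██████  ██  ██████ 
  ██      ██      ██  ██          ██     
  ██      ██      ██  ██          ██     
  ██████  ██████████  ██████████████████ 
  ██████  ██████████  ██████████████████ 
      ██          ██                  ██ 
      ██          ██                  ██ 
  ██  ██████████  ██████████  ██████  ██ 
  ██  ██████████  ██████████  ██████  ██ 
  ██  ██      ██          ██      ██  ██ 
  ██  ██      ██          ██      ██  ██ 
  ██  ██  ██████████████  ██  ██████  ███
  ██  ██  ██████████████  ██  ██████  ███
  ██  ██              ██  ██  ██      ██ 
  ██  ██              ██  ██  ██      ██ 
  ██  ██████  ██████  ██  ██████  ███████
  ██  ██████  ██████  ██  ██████  ███████
  ██          ██      ██  ██      ██     
  ██          ██      ██  ██      ██     


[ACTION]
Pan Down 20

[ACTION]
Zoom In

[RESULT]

   ███   ███         ███               ██
   ███   ███   █████████████████████   ██
   ███   ███   █████████████████████   ██
   ███   ███   █████████████████████   ██
   ███   ███                     ███   ██
   ███   ███                     ███   ██
   ███   ███                     ███   ██
   ███   █████████   █████████   ███   ██
   ███   █████████   █████████   ███   ██
   ███   █████████   █████████   ███   ██
   ███               ███         ███   ██
   ███               ███         ███   ██
   ███               ███         ███   ██
   █████████████████████   █████████   ██
   █████████████████████   █████████   ██
   █████████████████████   █████████   ██
         ███   ███               ███   ██
         ███   ███               ███   ██
         ███   ███               ███   ██
   ███   ███   ███   ███████████████   ██
   ███   ███   ███   ███████████████   ██
   ███   ███   ███   ███████████████   ██


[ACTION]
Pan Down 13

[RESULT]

   █████████████████████   █████████   ██
   █████████████████████   █████████   ██
   █████████████████████   █████████   ██
         ███   ███               ███   ██
         ███   ███               ███   ██
         ███   ███               ███   ██
   ███   ███   ███   ███████████████   ██
   ███   ███   ███   ███████████████   ██
   ███   ███   ███   ███████████████   ██
   ███   ███         ███   ███         ██
   ███   ███         ███   ███         ██
   ███   ███         ███   ███         ██
   ███   █████████   ███   ███   ████████
   ███   █████████   ███   ███   ████████
   ███   █████████   ███   ███   ████████
   ███         ███         ███           
   ███         ███         ███           
   ███         ███         ███           
   █████████   ██████████████████████████
   █████████   ██████████████████████████
   █████████   ██████████████████████████
         ███                             


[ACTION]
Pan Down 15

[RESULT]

   ███         ███         ███           
   ███         ███         ███           
   ███         ███         ███           
   █████████   ██████████████████████████
   █████████   ██████████████████████████
   █████████   ██████████████████████████
         ███                             
         ███                             
         ███                             
█████████████████████████████████████████
█████████████████████████████████████████
█████████████████████████████████████████
█████████████████████████████████████████
█████████████████████████████████████████
█████████████████████████████████████████
                                         
                                         
                                         
                                         
                                         
                                         
                                         
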